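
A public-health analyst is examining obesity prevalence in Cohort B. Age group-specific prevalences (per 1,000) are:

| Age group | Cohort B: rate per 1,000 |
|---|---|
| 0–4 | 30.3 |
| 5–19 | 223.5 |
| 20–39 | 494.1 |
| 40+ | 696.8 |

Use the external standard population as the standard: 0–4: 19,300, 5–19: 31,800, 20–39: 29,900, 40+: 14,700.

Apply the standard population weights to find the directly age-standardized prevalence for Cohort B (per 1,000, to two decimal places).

Standard total = 95,700; weights = 0.2017, 0.3323, 0.3124, 0.1536.
Standardized rate: 0.2017×30.3 + 0.3323×223.5 + 0.3124×494.1 + 0.1536×696.8 = 341.7831 per 1,000.

341.78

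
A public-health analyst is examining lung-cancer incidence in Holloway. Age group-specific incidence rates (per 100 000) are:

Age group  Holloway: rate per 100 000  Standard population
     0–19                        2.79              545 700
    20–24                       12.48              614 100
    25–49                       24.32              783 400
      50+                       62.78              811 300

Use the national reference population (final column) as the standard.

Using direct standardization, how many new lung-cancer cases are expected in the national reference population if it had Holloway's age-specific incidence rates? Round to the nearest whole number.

792

Expected new lung-cancer cases = Σ (standard pop × age-specific rate ÷ 100 000)
= 545 700×2.79/100 000 + 614 100×12.48/100 000 + 783 400×24.32/100 000 + 811 300×62.78/100 000
= 15.23 + 76.64 + 190.52 + 509.33 = 791.72.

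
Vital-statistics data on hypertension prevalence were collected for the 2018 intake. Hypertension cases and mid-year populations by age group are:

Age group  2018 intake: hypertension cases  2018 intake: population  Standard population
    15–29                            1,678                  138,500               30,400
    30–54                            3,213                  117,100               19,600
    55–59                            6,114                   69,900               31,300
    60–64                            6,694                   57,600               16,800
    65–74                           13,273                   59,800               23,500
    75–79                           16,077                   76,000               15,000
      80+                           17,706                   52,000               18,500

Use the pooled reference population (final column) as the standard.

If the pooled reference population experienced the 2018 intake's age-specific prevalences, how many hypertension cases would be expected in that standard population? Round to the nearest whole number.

Age-specific rates per 1,000 for the 2018 intake: 12.116, 27.438, 87.468, 116.215, 221.957, 211.539, 340.500.
Expected hypertension cases = Σ (standard pop × age-specific rate ÷ 1,000)
= 30,400×12.116/1,000 + 19,600×27.438/1,000 + 31,300×87.468/1,000 + 16,800×116.215/1,000 + 23,500×221.957/1,000 + 15,000×211.539/1,000 + 18,500×340.500/1,000
= 368.31 + 537.79 + 2737.74 + 1952.42 + 5215.98 + 3173.09 + 6299.25 = 20284.58.

20285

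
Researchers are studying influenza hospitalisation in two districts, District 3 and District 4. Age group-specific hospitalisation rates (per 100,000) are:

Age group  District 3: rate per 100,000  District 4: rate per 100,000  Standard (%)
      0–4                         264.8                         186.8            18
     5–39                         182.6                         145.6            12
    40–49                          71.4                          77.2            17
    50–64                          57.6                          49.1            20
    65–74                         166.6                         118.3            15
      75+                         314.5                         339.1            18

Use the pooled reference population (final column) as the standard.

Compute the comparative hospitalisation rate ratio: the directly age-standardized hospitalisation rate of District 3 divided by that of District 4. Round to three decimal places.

1.144

Standard weights: 0.18, 0.12, 0.17, 0.20, 0.15, 0.18.
District 3: 0.1800×264.8 + 0.1200×182.6 + 0.1700×71.4 + 0.2000×57.6 + 0.1500×166.6 + 0.1800×314.5 = 174.8340 per 100,000.
District 4: 0.1800×186.8 + 0.1200×145.6 + 0.1700×77.2 + 0.2000×49.1 + 0.1500×118.3 + 0.1800×339.1 = 152.8230 per 100,000.
Ratio = 174.8340 ÷ 152.8230 = 1.14403.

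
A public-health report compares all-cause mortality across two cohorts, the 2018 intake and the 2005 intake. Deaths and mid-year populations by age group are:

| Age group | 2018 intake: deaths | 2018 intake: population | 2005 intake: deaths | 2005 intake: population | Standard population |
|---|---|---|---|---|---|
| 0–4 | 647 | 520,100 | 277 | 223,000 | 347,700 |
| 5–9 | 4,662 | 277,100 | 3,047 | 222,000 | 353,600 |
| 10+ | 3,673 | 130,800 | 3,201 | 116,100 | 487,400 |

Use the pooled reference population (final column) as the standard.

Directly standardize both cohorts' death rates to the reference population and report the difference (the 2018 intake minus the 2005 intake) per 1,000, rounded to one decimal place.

1.1

Age-specific rates per 1,000 for the 2018 intake: 1.244, 16.824, 28.081.
For the 2005 intake: 1.242, 13.725, 27.571.
Standard total = 1,188,700; weights = 0.2925, 0.2975, 0.4100.
The 2018 intake: 0.2925×1.244 + 0.2975×16.824 + 0.4100×28.081 = 16.8826 per 1,000.
The 2005 intake: 0.2925×1.242 + 0.2975×13.725 + 0.4100×27.571 = 15.7510 per 1,000.
Difference = 16.8826 − 15.7510 = 1.1315.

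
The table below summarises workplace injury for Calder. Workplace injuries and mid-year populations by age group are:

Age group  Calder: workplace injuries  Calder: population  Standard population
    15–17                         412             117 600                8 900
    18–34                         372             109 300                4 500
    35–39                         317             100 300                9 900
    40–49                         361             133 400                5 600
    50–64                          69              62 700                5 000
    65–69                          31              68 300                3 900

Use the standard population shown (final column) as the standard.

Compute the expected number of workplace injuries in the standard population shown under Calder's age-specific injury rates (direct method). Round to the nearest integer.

Age-specific rates per 10 000 for Calder: 35.03, 34.03, 31.61, 27.06, 11.00, 4.54.
Expected workplace injuries = Σ (standard pop × age-specific rate ÷ 10 000)
= 8 900×35.03/10 000 + 4 500×34.03/10 000 + 9 900×31.61/10 000 + 5 600×27.06/10 000 + 5 000×11.00/10 000 + 3 900×4.54/10 000
= 31.18 + 15.32 + 31.29 + 15.15 + 5.50 + 1.77 = 100.21.

100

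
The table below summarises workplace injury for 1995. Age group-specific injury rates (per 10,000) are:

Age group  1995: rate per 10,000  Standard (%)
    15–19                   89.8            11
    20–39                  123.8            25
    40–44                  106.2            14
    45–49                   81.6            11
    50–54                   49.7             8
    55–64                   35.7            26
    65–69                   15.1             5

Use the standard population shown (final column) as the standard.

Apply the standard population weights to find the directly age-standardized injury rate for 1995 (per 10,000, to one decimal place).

Standard weights: 0.11, 0.25, 0.14, 0.11, 0.08, 0.26, 0.05.
Standardized rate: 0.1100×89.8 + 0.2500×123.8 + 0.1400×106.2 + 0.1100×81.6 + 0.0800×49.7 + 0.2600×35.7 + 0.0500×15.1 = 78.6850 per 10,000.

78.7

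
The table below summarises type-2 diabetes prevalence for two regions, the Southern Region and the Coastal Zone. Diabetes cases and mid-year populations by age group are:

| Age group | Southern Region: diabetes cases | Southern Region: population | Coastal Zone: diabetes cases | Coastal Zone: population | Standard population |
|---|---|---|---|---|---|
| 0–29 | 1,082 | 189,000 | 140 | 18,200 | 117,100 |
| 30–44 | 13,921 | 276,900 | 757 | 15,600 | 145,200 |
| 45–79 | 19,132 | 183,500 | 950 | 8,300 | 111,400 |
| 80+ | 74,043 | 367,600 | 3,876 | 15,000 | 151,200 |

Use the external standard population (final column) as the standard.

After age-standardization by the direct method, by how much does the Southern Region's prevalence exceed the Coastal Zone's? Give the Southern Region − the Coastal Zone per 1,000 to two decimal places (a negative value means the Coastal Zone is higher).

-18.53

Age-specific rates per 1,000 for the Southern Region: 5.725, 50.274, 104.262, 201.423.
For the Coastal Zone: 7.692, 48.526, 114.458, 258.400.
Standard total = 524,900; weights = 0.2231, 0.2766, 0.2122, 0.2881.
The Southern Region: 0.2231×5.725 + 0.2766×50.274 + 0.2122×104.262 + 0.2881×201.423 = 95.3326 per 1,000.
The Coastal Zone: 0.2231×7.692 + 0.2766×48.526 + 0.2122×114.458 + 0.2881×258.400 = 113.8643 per 1,000.
Difference = 95.3326 − 113.8643 = -18.5317.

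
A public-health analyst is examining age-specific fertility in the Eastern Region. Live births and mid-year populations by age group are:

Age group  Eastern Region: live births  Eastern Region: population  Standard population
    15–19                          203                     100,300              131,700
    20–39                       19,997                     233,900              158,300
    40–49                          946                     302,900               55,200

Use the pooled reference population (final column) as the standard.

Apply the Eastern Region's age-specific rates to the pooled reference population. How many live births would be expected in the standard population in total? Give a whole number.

13973

Age-specific rates per 1,000 for the Eastern Region: 2.024, 85.494, 3.123.
Expected live births = Σ (standard pop × age-specific rate ÷ 1,000)
= 131,700×2.024/1,000 + 158,300×85.494/1,000 + 55,200×3.123/1,000
= 266.55 + 13533.67 + 172.40 = 13972.62.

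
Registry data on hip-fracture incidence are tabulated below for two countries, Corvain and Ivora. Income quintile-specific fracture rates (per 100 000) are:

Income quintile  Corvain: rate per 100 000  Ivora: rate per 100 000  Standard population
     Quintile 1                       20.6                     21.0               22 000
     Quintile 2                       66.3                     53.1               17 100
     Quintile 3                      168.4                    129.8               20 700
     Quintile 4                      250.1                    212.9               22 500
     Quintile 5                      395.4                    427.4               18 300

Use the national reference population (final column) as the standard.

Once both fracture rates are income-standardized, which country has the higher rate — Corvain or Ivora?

Standard total = 100 600; weights = 0.2187, 0.1700, 0.2058, 0.2237, 0.1819.
Corvain: 0.2187×20.6 + 0.1700×66.3 + 0.2058×168.4 + 0.2237×250.1 + 0.1819×395.4 = 178.2891 per 100 000.
Ivora: 0.2187×21.0 + 0.1700×53.1 + 0.2058×129.8 + 0.2237×212.9 + 0.1819×427.4 = 165.6913 per 100 000.

Corvain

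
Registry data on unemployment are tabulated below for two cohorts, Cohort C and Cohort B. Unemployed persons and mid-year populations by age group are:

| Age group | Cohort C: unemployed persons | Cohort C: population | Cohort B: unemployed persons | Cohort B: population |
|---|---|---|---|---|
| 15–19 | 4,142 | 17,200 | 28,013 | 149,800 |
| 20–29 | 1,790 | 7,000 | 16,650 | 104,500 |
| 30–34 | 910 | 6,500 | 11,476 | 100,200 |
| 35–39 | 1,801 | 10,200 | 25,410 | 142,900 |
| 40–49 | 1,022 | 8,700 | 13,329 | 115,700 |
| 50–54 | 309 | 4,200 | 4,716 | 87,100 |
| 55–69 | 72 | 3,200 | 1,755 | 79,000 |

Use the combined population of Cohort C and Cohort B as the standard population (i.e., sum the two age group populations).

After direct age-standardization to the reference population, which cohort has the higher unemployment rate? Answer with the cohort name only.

Age-specific rates per 1,000 for Cohort C: 240.814, 255.714, 140.000, 176.569, 117.471, 73.571, 22.500.
For Cohort B: 187.003, 159.330, 114.531, 177.817, 115.203, 54.145, 22.215.
Combined standard total = 836,200; weights = 0.1997, 0.1333, 0.1276, 0.1831, 0.1488, 0.1092, 0.0983.
Cohort C: 0.1997×240.814 + 0.1333×255.714 + 0.1276×140.000 + 0.1831×176.569 + 0.1488×117.471 + 0.1092×73.571 + 0.0983×22.500 = 160.1037 per 1,000.
Cohort B: 0.1997×187.003 + 0.1333×159.330 + 0.1276×114.531 + 0.1831×177.817 + 0.1488×115.203 + 0.1092×54.145 + 0.0983×22.215 = 130.9970 per 1,000.

Cohort C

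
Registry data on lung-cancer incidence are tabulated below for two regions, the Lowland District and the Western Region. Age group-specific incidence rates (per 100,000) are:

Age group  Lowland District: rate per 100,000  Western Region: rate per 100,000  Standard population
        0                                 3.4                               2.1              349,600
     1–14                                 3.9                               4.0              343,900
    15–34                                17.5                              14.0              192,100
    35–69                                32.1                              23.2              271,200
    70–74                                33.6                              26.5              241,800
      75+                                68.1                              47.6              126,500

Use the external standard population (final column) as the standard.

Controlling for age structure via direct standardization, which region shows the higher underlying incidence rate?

Standard total = 1,525,100; weights = 0.2292, 0.2255, 0.1260, 0.1778, 0.1585, 0.0829.
The Lowland District: 0.2292×3.4 + 0.2255×3.9 + 0.1260×17.5 + 0.1778×32.1 + 0.1585×33.6 + 0.0829×68.1 = 20.5470 per 100,000.
The Western Region: 0.2292×2.1 + 0.2255×4.0 + 0.1260×14.0 + 0.1778×23.2 + 0.1585×26.5 + 0.0829×47.6 = 15.4220 per 100,000.

Lowland District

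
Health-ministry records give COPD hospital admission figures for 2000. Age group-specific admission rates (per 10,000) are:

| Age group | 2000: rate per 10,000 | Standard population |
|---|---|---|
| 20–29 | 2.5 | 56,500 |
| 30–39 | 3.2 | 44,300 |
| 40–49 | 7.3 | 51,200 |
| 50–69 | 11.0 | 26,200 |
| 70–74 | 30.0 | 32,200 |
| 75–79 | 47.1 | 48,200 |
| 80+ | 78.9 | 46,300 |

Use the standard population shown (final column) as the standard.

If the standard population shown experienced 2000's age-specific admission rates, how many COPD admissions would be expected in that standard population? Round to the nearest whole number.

Expected COPD admissions = Σ (standard pop × age-specific rate ÷ 10,000)
= 56,500×2.5/10,000 + 44,300×3.2/10,000 + 51,200×7.3/10,000 + 26,200×11.0/10,000 + 32,200×30.0/10,000 + 48,200×47.1/10,000 + 46,300×78.9/10,000
= 14.12 + 14.18 + 37.38 + 28.82 + 96.60 + 227.02 + 365.31 = 783.43.

783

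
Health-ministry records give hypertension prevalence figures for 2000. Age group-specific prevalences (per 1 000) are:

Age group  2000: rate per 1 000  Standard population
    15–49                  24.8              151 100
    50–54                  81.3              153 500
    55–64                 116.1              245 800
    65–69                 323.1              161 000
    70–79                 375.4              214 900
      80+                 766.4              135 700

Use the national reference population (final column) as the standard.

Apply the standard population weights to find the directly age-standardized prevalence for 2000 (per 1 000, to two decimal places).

Standard total = 1 062 000; weights = 0.1423, 0.1445, 0.2315, 0.1516, 0.2024, 0.1278.
Standardized rate: 0.1423×24.8 + 0.1445×81.3 + 0.2315×116.1 + 0.1516×323.1 + 0.2024×375.4 + 0.1278×766.4 = 265.0257 per 1 000.

265.03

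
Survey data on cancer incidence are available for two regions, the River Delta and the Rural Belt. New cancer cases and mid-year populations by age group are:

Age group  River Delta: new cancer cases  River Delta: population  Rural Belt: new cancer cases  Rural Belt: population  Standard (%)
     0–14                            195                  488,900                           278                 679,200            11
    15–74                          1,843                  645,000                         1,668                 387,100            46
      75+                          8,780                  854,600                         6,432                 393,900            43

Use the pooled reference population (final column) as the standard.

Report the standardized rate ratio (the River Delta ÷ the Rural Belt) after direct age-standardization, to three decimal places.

0.638

Age-specific rates per 100,000 for the River Delta: 39.89, 285.74, 1027.38.
For the Rural Belt: 40.93, 430.90, 1632.90.
Standard weights: 0.11, 0.46, 0.43.
The River Delta: 0.1100×39.89 + 0.4600×285.74 + 0.4300×1027.38 = 577.6001 per 100,000.
The Rural Belt: 0.1100×40.93 + 0.4600×430.90 + 0.4300×1632.90 = 904.8625 per 100,000.
Ratio = 577.6001 ÷ 904.8625 = 0.63833.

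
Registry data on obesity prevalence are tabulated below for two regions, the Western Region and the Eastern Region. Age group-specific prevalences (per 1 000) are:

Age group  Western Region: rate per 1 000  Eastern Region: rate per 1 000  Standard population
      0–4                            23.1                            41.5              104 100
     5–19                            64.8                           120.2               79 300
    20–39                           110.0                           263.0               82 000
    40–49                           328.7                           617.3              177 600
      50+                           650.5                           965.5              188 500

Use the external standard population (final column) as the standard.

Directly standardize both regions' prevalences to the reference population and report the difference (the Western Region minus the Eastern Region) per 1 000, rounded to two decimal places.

-205.05

Standard total = 631 500; weights = 0.1648, 0.1256, 0.1298, 0.2812, 0.2985.
The Western Region: 0.1648×23.1 + 0.1256×64.8 + 0.1298×110.0 + 0.2812×328.7 + 0.2985×650.5 = 312.8420 per 1 000.
The Eastern Region: 0.1648×41.5 + 0.1256×120.2 + 0.1298×263.0 + 0.2812×617.3 + 0.2985×965.5 = 517.8895 per 1 000.
Difference = 312.8420 − 517.8895 = -205.0475.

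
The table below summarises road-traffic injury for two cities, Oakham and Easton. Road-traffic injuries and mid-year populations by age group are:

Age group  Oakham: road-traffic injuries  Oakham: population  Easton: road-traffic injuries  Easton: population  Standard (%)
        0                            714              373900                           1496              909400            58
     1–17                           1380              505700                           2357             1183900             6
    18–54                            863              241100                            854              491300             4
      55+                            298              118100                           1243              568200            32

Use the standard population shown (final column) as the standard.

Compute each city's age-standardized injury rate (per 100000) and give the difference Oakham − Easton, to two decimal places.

Age-specific rates per 100000 for Oakham: 190.96, 272.89, 357.94, 252.33.
For Easton: 164.50, 199.09, 173.82, 218.76.
Standard weights: 0.58, 0.06, 0.04, 0.32.
Oakham: 0.5800×190.96 + 0.0600×272.89 + 0.0400×357.94 + 0.3200×252.33 = 222.1931 per 100000.
Easton: 0.5800×164.50 + 0.0600×199.09 + 0.0400×173.82 + 0.3200×218.76 = 184.3141 per 100000.
Difference = 222.1931 − 184.3141 = 37.8789.

37.88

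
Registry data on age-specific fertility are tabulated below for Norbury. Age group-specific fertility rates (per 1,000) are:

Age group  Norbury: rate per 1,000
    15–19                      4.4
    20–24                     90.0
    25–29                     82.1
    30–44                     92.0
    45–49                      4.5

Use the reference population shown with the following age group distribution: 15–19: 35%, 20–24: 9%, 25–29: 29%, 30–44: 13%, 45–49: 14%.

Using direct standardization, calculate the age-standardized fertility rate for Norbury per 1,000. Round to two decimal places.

46.04

Standard weights: 0.35, 0.09, 0.29, 0.13, 0.14.
Standardized rate: 0.3500×4.4 + 0.0900×90.0 + 0.2900×82.1 + 0.1300×92.0 + 0.1400×4.5 = 46.0390 per 1,000.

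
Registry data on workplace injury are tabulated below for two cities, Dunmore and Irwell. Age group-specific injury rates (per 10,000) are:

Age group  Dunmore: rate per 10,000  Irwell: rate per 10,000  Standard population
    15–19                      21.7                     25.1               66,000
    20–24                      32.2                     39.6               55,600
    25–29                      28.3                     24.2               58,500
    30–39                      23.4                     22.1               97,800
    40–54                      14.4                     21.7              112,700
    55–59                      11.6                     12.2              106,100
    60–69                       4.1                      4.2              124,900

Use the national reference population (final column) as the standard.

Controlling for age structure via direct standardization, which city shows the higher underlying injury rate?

Standard total = 621,600; weights = 0.1062, 0.0894, 0.0941, 0.1573, 0.1813, 0.1707, 0.2009.
Dunmore: 0.1062×21.7 + 0.0894×32.2 + 0.0941×28.3 + 0.1573×23.4 + 0.1813×14.4 + 0.1707×11.6 + 0.2009×4.1 = 16.9439 per 10,000.
Irwell: 0.1062×25.1 + 0.0894×39.6 + 0.0941×24.2 + 0.1573×22.1 + 0.1813×21.7 + 0.1707×12.2 + 0.2009×4.2 = 18.8224 per 10,000.

Irwell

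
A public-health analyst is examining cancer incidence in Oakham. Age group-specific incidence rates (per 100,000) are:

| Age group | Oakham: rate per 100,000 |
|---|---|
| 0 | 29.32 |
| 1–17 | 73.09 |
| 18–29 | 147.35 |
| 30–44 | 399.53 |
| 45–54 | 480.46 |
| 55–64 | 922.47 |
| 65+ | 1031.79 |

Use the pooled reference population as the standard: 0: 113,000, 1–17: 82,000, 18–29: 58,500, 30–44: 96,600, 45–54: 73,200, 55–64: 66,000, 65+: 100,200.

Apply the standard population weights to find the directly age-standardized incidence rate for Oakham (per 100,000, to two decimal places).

Standard total = 589,500; weights = 0.1917, 0.1391, 0.0992, 0.1639, 0.1242, 0.1120, 0.1700.
Standardized rate: 0.1917×29.32 + 0.1391×73.09 + 0.0992×147.35 + 0.1639×399.53 + 0.1242×480.46 + 0.1120×922.47 + 0.1700×1031.79 = 434.1971 per 100,000.

434.20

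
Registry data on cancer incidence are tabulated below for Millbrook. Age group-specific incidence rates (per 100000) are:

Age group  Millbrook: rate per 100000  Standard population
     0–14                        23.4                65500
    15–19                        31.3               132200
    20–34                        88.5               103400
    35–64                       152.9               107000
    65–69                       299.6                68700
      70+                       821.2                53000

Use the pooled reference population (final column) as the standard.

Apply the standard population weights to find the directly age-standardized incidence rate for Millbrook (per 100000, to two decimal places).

Standard total = 529800; weights = 0.1236, 0.2495, 0.1952, 0.2020, 0.1297, 0.1000.
Standardized rate: 0.1236×23.4 + 0.2495×31.3 + 0.1952×88.5 + 0.2020×152.9 + 0.1297×299.6 + 0.1000×821.2 = 179.8563 per 100000.

179.86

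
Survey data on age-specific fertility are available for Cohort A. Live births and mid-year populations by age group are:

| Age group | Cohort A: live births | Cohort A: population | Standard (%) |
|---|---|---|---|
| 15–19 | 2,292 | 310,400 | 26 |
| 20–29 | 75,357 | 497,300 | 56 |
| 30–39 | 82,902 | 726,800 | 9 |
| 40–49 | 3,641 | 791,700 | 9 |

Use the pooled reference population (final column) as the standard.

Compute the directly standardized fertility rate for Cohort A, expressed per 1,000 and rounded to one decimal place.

97.5

Age-specific rates per 1,000 for Cohort A: 7.384, 151.532, 114.064, 4.599.
Standard weights: 0.26, 0.56, 0.09, 0.09.
Standardized rate: 0.2600×7.384 + 0.5600×151.532 + 0.0900×114.064 + 0.0900×4.599 = 97.4576 per 1,000.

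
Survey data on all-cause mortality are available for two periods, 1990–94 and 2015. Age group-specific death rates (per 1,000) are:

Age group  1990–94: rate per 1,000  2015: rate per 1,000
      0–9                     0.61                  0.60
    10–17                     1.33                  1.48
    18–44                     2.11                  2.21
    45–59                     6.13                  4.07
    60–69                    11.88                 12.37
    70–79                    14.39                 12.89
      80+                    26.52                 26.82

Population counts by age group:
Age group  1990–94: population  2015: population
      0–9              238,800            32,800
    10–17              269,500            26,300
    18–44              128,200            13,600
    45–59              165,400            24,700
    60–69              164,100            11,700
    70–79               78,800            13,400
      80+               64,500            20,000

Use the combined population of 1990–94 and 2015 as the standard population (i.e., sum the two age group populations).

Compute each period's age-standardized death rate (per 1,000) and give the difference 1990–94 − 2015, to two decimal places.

0.29

Combined standard total = 1,251,800; weights = 0.2170, 0.2363, 0.1133, 0.1519, 0.1404, 0.0737, 0.0675.
1990–94: 0.2170×0.61 + 0.2363×1.33 + 0.1133×2.11 + 0.1519×6.13 + 0.1404×11.88 + 0.0737×14.39 + 0.0675×26.52 = 6.1350 per 1,000.
2015: 0.2170×0.60 + 0.2363×1.48 + 0.1133×2.21 + 0.1519×4.07 + 0.1404×12.37 + 0.0737×12.89 + 0.0675×26.82 = 5.8454 per 1,000.
Difference = 6.1350 − 5.8454 = 0.2896.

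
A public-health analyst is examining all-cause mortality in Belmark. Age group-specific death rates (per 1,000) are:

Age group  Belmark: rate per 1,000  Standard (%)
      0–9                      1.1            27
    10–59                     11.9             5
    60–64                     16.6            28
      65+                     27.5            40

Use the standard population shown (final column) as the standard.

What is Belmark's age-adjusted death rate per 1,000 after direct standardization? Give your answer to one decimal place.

Standard weights: 0.27, 0.05, 0.28, 0.40.
Standardized rate: 0.2700×1.1 + 0.0500×11.9 + 0.2800×16.6 + 0.4000×27.5 = 16.5400 per 1,000.

16.5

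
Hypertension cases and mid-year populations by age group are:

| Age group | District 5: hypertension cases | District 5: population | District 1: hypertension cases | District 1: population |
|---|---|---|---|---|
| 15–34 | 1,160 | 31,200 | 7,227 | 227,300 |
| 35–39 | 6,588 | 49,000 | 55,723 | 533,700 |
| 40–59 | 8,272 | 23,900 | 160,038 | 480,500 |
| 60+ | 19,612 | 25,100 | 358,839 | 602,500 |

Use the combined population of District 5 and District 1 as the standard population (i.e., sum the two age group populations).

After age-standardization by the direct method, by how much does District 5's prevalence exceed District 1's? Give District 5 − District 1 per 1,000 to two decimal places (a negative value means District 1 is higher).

Age-specific rates per 1,000 for District 5: 37.179, 134.449, 346.109, 781.355.
For District 1: 31.795, 104.409, 333.066, 595.583.
Combined standard total = 1,973,200; weights = 0.1310, 0.2953, 0.2556, 0.3181.
District 5: 0.1310×37.179 + 0.2953×134.449 + 0.2556×346.109 + 0.3181×781.355 = 381.5679 per 1,000.
District 1: 0.1310×31.795 + 0.2953×104.409 + 0.2556×333.066 + 0.3181×595.583 = 309.5705 per 1,000.
Difference = 381.5679 − 309.5705 = 71.9974.

72.00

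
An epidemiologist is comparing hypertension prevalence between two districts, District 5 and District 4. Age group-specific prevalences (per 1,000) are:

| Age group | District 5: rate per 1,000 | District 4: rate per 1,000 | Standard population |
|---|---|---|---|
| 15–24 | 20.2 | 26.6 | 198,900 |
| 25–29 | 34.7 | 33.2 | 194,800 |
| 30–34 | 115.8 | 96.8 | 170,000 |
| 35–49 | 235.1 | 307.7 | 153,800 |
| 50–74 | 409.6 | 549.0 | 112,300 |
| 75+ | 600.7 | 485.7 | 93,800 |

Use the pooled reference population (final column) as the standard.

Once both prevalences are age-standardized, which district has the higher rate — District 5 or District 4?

Standard total = 923,600; weights = 0.2154, 0.2109, 0.1841, 0.1665, 0.1216, 0.1016.
District 5: 0.2154×20.2 + 0.2109×34.7 + 0.1841×115.8 + 0.1665×235.1 + 0.1216×409.6 + 0.1016×600.7 = 182.9422 per 1,000.
District 4: 0.2154×26.6 + 0.2109×33.2 + 0.1841×96.8 + 0.1665×307.7 + 0.1216×549.0 + 0.1016×485.7 = 197.8667 per 1,000.

District 4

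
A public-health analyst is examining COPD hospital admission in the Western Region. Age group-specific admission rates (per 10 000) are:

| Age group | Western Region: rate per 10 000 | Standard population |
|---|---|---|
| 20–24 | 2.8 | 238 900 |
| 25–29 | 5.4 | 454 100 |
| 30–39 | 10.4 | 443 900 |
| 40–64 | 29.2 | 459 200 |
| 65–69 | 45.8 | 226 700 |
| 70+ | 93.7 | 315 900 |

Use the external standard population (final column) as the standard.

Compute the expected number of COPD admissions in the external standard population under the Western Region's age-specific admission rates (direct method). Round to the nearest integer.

6113

Expected COPD admissions = Σ (standard pop × age-specific rate ÷ 10 000)
= 238 900×2.8/10 000 + 454 100×5.4/10 000 + 443 900×10.4/10 000 + 459 200×29.2/10 000 + 226 700×45.8/10 000 + 315 900×93.7/10 000
= 66.89 + 245.21 + 461.66 + 1340.86 + 1038.29 + 2959.98 = 6112.90.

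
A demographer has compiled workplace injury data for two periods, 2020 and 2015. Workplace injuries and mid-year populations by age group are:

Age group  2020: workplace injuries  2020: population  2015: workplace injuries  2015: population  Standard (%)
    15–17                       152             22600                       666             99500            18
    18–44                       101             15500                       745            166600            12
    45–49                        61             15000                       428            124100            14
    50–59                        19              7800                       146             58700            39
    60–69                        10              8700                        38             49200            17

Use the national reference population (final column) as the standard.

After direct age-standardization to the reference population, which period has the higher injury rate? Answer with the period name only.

Age-specific rates per 10000 for 2020: 67.26, 65.16, 40.67, 24.36, 11.49.
For 2015: 66.93, 44.72, 34.49, 24.87, 7.72.
Standard weights: 0.18, 0.12, 0.14, 0.39, 0.17.
2020: 0.1800×67.26 + 0.1200×65.16 + 0.1400×40.67 + 0.3900×24.36 + 0.1700×11.49 = 37.0729 per 10000.
2015: 0.1800×66.93 + 0.1200×44.72 + 0.1400×34.49 + 0.3900×24.87 + 0.1700×7.72 = 33.2559 per 10000.

2020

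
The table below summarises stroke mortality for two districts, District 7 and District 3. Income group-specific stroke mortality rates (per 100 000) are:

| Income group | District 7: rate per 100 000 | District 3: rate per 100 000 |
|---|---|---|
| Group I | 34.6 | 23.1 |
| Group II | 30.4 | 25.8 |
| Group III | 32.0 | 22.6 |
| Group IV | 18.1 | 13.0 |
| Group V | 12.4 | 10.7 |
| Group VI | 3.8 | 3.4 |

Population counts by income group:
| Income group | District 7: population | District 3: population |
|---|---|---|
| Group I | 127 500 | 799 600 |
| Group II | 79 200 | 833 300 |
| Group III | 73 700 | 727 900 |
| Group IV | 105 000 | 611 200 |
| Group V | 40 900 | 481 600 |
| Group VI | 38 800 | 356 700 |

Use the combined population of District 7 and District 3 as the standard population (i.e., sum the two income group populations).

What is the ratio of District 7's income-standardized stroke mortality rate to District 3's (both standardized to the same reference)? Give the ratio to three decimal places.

1.342

Combined standard total = 4 275 400; weights = 0.2168, 0.2134, 0.1875, 0.1675, 0.1222, 0.0925.
District 7: 0.2168×34.6 + 0.2134×30.4 + 0.1875×32.0 + 0.1675×18.1 + 0.1222×12.4 + 0.0925×3.8 = 24.8898 per 100 000.
District 3: 0.2168×23.1 + 0.2134×25.8 + 0.1875×22.6 + 0.1675×13.0 + 0.1222×10.7 + 0.0925×3.4 = 18.5528 per 100 000.
Ratio = 24.8898 ÷ 18.5528 = 1.34157.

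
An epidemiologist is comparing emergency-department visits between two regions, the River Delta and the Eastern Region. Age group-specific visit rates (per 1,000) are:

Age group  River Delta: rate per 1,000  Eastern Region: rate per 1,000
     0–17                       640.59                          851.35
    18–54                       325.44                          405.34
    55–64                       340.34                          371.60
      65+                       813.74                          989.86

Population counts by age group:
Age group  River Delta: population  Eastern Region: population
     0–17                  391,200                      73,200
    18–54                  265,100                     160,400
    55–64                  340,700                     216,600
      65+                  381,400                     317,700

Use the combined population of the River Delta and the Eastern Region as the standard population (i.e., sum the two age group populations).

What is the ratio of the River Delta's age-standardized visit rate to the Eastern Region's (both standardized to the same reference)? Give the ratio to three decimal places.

Combined standard total = 2,146,300; weights = 0.2164, 0.1982, 0.2597, 0.3257.
The River Delta: 0.2164×640.59 + 0.1982×325.44 + 0.2597×340.34 + 0.3257×813.74 = 556.5493 per 1,000.
The Eastern Region: 0.2164×851.35 + 0.1982×405.34 + 0.2597×371.60 + 0.3257×989.86 = 683.4752 per 1,000.
Ratio = 556.5493 ÷ 683.4752 = 0.81429.

0.814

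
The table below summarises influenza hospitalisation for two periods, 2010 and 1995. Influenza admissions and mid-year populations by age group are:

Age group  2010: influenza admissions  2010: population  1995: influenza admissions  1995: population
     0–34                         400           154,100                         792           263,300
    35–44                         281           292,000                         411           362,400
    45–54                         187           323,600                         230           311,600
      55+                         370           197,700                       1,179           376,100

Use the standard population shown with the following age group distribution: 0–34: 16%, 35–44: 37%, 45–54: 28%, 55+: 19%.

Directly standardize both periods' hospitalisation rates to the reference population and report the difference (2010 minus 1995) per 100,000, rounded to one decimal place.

-41.4

Age-specific rates per 100,000 for 2010: 259.57, 96.23, 57.79, 187.15.
For 1995: 300.80, 113.41, 73.81, 313.48.
Standard weights: 0.16, 0.37, 0.28, 0.19.
2010: 0.1600×259.57 + 0.3700×96.23 + 0.2800×57.79 + 0.1900×187.15 = 128.8770 per 100,000.
1995: 0.1600×300.80 + 0.3700×113.41 + 0.2800×73.81 + 0.1900×313.48 = 170.3183 per 100,000.
Difference = 128.8770 − 170.3183 = -41.4413.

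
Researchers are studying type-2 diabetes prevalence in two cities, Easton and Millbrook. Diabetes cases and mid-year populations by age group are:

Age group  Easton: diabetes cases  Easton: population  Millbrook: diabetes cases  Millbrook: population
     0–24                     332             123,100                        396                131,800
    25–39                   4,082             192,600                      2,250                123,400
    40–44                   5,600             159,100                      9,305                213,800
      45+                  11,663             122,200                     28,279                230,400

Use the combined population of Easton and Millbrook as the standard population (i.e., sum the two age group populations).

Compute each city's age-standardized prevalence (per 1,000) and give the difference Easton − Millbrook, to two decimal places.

-9.16

Age-specific rates per 1,000 for Easton: 2.697, 21.194, 35.198, 95.442.
For Millbrook: 3.005, 18.233, 43.522, 122.739.
Combined standard total = 1,296,400; weights = 0.1966, 0.2438, 0.2876, 0.2720.
Easton: 0.1966×2.697 + 0.2438×21.194 + 0.2876×35.198 + 0.2720×95.442 = 41.7795 per 1,000.
Millbrook: 0.1966×3.005 + 0.2438×18.233 + 0.2876×43.522 + 0.2720×122.739 = 50.9369 per 1,000.
Difference = 41.7795 − 50.9369 = -9.1574.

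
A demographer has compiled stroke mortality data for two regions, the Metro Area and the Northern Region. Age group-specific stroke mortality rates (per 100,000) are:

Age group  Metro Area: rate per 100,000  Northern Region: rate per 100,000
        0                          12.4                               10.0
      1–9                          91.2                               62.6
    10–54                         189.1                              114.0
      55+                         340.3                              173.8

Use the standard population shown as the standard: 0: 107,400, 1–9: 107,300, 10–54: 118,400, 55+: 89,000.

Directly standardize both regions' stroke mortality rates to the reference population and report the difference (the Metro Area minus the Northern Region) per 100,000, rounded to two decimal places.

Standard total = 422,100; weights = 0.2544, 0.2542, 0.2805, 0.2109.
The Metro Area: 0.2544×12.4 + 0.2542×91.2 + 0.2805×189.1 + 0.2109×340.3 = 151.1340 per 100,000.
The Northern Region: 0.2544×10.0 + 0.2542×62.6 + 0.2805×114.0 + 0.2109×173.8 = 87.0807 per 100,000.
Difference = 151.1340 − 87.0807 = 64.0533.

64.05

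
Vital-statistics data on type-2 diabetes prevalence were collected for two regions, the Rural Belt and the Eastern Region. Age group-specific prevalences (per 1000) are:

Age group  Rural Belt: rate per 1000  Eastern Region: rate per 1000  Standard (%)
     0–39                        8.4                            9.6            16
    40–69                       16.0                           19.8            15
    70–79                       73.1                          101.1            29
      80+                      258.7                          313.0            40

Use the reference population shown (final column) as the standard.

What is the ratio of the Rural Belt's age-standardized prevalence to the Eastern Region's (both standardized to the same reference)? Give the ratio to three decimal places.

Standard weights: 0.16, 0.15, 0.29, 0.40.
The Rural Belt: 0.1600×8.4 + 0.1500×16.0 + 0.2900×73.1 + 0.4000×258.7 = 128.4230 per 1000.
The Eastern Region: 0.1600×9.6 + 0.1500×19.8 + 0.2900×101.1 + 0.4000×313.0 = 159.0250 per 1000.
Ratio = 128.4230 ÷ 159.0250 = 0.80756.

0.808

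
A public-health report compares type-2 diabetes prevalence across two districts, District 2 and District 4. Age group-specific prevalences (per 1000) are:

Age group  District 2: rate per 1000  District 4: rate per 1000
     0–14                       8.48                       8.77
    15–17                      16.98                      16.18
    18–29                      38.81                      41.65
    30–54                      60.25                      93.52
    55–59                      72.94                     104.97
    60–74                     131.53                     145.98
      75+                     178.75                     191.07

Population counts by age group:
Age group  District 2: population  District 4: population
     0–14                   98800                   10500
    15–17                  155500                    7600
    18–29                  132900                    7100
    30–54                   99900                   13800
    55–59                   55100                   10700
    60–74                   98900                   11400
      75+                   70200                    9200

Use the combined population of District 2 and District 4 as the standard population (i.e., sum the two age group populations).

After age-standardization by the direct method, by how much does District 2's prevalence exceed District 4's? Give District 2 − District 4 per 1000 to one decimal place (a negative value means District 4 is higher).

Combined standard total = 781600; weights = 0.1398, 0.2087, 0.1791, 0.1455, 0.0842, 0.1411, 0.1016.
District 2: 0.1398×8.48 + 0.2087×16.98 + 0.1791×38.81 + 0.1455×60.25 + 0.0842×72.94 + 0.1411×131.53 + 0.1016×178.75 = 63.3062 per 1000.
District 4: 0.1398×8.77 + 0.2087×16.18 + 0.1791×41.65 + 0.1455×93.52 + 0.0842×104.97 + 0.1411×145.98 + 0.1016×191.07 = 74.5155 per 1000.
Difference = 63.3062 − 74.5155 = -11.2094.

-11.2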